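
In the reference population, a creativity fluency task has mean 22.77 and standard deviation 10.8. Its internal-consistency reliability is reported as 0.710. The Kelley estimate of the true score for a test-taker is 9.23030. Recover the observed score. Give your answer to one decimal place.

3.7

T̂ = ρX + (1 − ρ)μ  ⇒  X = (T̂ − (1 − ρ)μ) / ρ
X = (9.23030 − 0.290 × 22.77) / 0.710 = (9.23030 − 6.60330) / 0.710 = 2.62700 / 0.710 = 3.700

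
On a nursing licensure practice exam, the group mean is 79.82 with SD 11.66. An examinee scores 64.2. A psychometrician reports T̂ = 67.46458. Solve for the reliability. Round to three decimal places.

0.791

T̂ = ρX + (1 − ρ)μ  ⇒  T̂ − μ = ρ(X − μ)
ρ = (T̂ − μ)/(X − μ) = (67.46458 − 79.82) / (64.2 − 79.82) = -12.35542 / -15.62 = 0.79100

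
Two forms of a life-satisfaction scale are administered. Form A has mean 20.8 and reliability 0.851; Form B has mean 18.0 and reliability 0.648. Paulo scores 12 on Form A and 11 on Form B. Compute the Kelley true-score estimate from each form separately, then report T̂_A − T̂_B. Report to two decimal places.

T̂_A = 0.851(12) + 0.149(20.8) = 13.3112
T̂_B = 0.648(11) + 0.352(18.0) = 13.4640
T̂_A − T̂_B = -0.1528

-0.15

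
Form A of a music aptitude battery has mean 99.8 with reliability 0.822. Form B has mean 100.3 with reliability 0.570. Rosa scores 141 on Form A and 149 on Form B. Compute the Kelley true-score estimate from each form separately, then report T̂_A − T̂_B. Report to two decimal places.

5.61

T̂_A = 0.822(141) + 0.178(99.8) = 133.6664
T̂_B = 0.570(149) + 0.430(100.3) = 128.0590
T̂_A − T̂_B = 5.6074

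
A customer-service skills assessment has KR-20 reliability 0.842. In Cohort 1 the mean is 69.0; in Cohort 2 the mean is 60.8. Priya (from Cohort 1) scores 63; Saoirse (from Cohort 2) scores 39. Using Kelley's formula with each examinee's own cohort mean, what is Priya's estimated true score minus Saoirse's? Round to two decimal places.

21.50

T̂_Priya = 0.842(63) + 0.158(69.0) = 63.9480
T̂_Saoirse = 0.842(39) + 0.158(60.8) = 42.4444
Difference = 63.9480 − 42.4444 = 21.5036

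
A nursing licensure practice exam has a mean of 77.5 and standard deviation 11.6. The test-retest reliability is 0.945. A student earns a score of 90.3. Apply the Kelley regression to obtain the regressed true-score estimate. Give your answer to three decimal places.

89.596

Weight the observed score by reliability and the mean by (1 − reliability): T̂ = 0.945·90.3 + 0.055·77.5 = 85.3335 + 4.2625 = 89.5960.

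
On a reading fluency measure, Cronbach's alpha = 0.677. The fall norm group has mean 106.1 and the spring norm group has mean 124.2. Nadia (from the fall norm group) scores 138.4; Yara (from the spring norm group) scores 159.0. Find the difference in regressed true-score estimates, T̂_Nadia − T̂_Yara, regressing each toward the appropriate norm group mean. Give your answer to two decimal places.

-19.79

T̂_Nadia = 0.677(138.4) + 0.323(106.1) = 127.9671
T̂_Yara = 0.677(159.0) + 0.323(124.2) = 147.7596
Difference = 127.9671 − 147.7596 = -19.7925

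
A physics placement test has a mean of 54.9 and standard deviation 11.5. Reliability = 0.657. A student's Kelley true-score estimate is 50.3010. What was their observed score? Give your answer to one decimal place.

T̂ = ρX + (1 − ρ)μ  ⇒  X = (T̂ − (1 − ρ)μ) / ρ
X = (50.3010 − 0.343 × 54.9) / 0.657 = (50.3010 − 18.8307) / 0.657 = 31.4703 / 0.657 = 47.900

47.9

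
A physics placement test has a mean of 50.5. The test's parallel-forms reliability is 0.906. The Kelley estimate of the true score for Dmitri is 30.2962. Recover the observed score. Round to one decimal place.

28.2

T̂ = ρX + (1 − ρ)μ  ⇒  X = (T̂ − (1 − ρ)μ) / ρ
X = (30.2962 − 0.094 × 50.5) / 0.906 = (30.2962 − 4.7470) / 0.906 = 25.5492 / 0.906 = 28.200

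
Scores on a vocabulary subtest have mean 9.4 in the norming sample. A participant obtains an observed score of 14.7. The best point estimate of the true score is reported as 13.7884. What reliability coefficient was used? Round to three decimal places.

T̂ = ρX + (1 − ρ)μ  ⇒  T̂ − μ = ρ(X − μ)
ρ = (T̂ − μ)/(X − μ) = (13.7884 − 9.4) / (14.7 − 9.4) = 4.3884 / 5.3 = 0.82800

0.828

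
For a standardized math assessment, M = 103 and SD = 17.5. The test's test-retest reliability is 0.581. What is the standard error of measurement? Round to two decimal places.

11.33

SEM = SD · √(1 − ρ) = 17.5 × √0.419 = 17.5 × 0.6473 = 11.328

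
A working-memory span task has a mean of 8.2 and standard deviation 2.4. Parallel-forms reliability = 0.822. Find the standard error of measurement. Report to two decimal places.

SEM = SD · √(1 − ρ) = 2.4 × √0.178 = 2.4 × 0.4219 = 1.013

1.01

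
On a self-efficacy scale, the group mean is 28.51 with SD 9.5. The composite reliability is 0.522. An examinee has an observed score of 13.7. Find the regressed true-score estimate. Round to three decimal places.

T̂ = 0.522(13.7) + 0.478(28.51) = 7.1514 + 13.62778 = 20.7792 → 20.779

20.779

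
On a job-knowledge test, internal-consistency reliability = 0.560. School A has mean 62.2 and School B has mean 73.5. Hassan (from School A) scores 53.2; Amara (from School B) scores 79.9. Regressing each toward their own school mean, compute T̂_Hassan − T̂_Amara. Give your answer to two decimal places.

-19.92

T̂_Hassan = 0.560(53.2) + 0.440(62.2) = 57.1600
T̂_Amara = 0.560(79.9) + 0.440(73.5) = 77.0840
Difference = 57.1600 − 77.0840 = -19.9240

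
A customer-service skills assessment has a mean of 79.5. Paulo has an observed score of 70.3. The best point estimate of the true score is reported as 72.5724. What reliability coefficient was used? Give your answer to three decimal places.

T̂ = ρX + (1 − ρ)μ  ⇒  T̂ − μ = ρ(X − μ)
ρ = (T̂ − μ)/(X − μ) = (72.5724 − 79.5) / (70.3 − 79.5) = -6.9276 / -9.2 = 0.75300

0.753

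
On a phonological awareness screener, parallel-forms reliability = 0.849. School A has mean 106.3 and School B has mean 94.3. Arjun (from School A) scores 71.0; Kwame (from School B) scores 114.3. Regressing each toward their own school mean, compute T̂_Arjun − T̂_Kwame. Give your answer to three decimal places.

T̂_Arjun = 0.849(71.0) + 0.151(106.3) = 76.33030
T̂_Kwame = 0.849(114.3) + 0.151(94.3) = 111.28000
Difference = 76.33030 − 111.28000 = -34.94970

-34.950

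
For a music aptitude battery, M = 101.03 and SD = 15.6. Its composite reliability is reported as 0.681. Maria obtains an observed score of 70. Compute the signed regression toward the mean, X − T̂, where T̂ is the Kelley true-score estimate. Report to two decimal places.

T̂ = 0.681(70) + 0.319(101.03) = 47.670 + 32.22857 = 79.8986 → 79.899
X − T̂ = 70 − 79.899 = -9.899 → -9.90

-9.90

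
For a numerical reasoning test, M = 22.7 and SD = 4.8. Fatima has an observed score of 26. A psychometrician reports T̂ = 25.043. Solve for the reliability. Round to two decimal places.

T̂ = ρX + (1 − ρ)μ  ⇒  T̂ − μ = ρ(X − μ)
ρ = (T̂ − μ)/(X − μ) = (25.043 − 22.7) / (26 − 22.7) = 2.343 / 3.3 = 0.7100

0.71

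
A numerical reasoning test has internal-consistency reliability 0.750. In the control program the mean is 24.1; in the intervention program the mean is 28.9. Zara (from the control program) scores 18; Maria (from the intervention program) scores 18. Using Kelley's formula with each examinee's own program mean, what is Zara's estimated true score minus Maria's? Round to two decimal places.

T̂_Zara = 0.750(18) + 0.250(24.1) = 19.5250
T̂_Maria = 0.750(18) + 0.250(28.9) = 20.7250
Difference = 19.5250 − 20.7250 = -1.2000

-1.20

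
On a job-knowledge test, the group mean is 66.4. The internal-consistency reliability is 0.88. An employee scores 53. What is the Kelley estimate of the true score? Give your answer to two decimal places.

54.61

T̂ = ρX + (1 − ρ)μ
  = 0.88 × 53 + 0.12 × 66.4
  = 46.64 + 7.968
  = 54.608
  ≈ 54.61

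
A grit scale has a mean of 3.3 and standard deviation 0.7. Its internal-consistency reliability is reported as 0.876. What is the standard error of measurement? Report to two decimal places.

SEM = SD · √(1 − ρ) = 0.7 × √0.124 = 0.7 × 0.3521 = 0.246

0.25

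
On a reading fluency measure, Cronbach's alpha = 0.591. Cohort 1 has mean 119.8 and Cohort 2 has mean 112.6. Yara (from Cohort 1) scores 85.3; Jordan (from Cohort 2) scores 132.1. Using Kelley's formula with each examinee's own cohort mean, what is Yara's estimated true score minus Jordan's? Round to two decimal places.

T̂_Yara = 0.591(85.3) + 0.409(119.8) = 99.4105
T̂_Jordan = 0.591(132.1) + 0.409(112.6) = 124.1245
Difference = 99.4105 − 124.1245 = -24.7140

-24.71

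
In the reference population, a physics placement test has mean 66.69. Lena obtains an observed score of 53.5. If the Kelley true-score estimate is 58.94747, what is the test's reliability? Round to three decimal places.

0.587

T̂ = ρX + (1 − ρ)μ  ⇒  T̂ − μ = ρ(X − μ)
ρ = (T̂ − μ)/(X − μ) = (58.94747 − 66.69) / (53.5 − 66.69) = -7.74253 / -13.19 = 0.58700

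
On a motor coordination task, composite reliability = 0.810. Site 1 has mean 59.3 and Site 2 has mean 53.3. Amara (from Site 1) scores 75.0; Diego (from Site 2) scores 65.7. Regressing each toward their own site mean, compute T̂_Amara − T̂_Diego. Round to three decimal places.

8.673

T̂_Amara = 0.810(75.0) + 0.190(59.3) = 72.01700
T̂_Diego = 0.810(65.7) + 0.190(53.3) = 63.34400
Difference = 72.01700 − 63.34400 = 8.67300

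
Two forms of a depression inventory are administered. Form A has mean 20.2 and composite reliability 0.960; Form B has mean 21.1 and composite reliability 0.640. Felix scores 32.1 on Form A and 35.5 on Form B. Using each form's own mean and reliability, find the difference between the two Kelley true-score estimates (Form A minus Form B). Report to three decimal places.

T̂_A = 0.960(32.1) + 0.040(20.2) = 31.62400
T̂_B = 0.640(35.5) + 0.360(21.1) = 30.31600
T̂_A − T̂_B = 1.30800

1.308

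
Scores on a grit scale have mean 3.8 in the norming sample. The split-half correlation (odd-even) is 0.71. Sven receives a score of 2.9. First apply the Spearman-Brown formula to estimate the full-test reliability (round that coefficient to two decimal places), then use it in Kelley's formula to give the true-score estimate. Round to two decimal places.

3.05

Spearman-Brown: ρ = 2r/(1 + r) = 2(0.71)/(1 + 0.71) = 1.420/1.71 = 0.8304 → 0.83
T̂ = ρX + (1 − ρ)μ
  = 0.83 × 2.9 + 0.17 × 3.8
  = 2.407 + 0.646
  = 3.053
  ≈ 3.05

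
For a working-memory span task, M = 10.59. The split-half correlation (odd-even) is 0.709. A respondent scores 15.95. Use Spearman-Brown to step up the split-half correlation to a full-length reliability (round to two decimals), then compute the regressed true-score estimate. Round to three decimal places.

Spearman-Brown: ρ = 2r/(1 + r) = 2(0.709)/(1 + 0.709) = 1.4180/1.709 = 0.8297 → 0.83
T̂ = 0.83(15.95) + 0.17(10.59) = 13.2385 + 1.8003 = 15.0388 → 15.039

15.039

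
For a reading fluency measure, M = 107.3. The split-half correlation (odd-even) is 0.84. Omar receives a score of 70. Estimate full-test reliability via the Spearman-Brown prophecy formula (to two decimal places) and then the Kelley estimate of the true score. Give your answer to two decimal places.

73.36

Spearman-Brown: ρ = 2r/(1 + r) = 2(0.84)/(1 + 0.84) = 1.680/1.84 = 0.9130 → 0.91
T̂ = 0.91(70) + 0.09(107.3) = 63.70 + 9.657 = 73.357 → 73.36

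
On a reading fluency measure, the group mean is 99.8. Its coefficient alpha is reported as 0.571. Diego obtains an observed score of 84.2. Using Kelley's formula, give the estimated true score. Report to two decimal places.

90.89

T̂ = ρX + (1 − ρ)μ
  = 0.571 × 84.2 + 0.429 × 99.8
  = 48.0782 + 42.8142
  = 90.892
  ≈ 90.89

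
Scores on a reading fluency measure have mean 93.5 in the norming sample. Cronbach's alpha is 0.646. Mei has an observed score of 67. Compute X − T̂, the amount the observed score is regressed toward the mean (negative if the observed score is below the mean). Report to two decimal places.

Weight the observed score by reliability and the mean by (1 − reliability): T̂ = 0.646·67 + 0.354·93.5 = 43.282 + 33.0990 = 76.3810.
X − T̂ = 67 − 76.381 = -9.381 → -9.38

-9.38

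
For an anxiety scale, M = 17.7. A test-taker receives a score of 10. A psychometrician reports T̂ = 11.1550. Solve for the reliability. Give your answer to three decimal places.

0.850

T̂ = ρX + (1 − ρ)μ  ⇒  T̂ − μ = ρ(X − μ)
ρ = (T̂ − μ)/(X − μ) = (11.1550 − 17.7) / (10 − 17.7) = -6.5450 / -7.7 = 0.85000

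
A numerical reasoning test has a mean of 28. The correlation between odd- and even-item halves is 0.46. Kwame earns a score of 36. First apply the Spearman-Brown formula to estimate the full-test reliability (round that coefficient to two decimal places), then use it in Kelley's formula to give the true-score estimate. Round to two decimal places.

Spearman-Brown: ρ = 2r/(1 + r) = 2(0.46)/(1 + 0.46) = 0.920/1.46 = 0.6301 → 0.63
Regress the observed score toward the mean by the unreliability: T̂ = 0.63·36 + 0.37·28 = 22.68 + 10.36 = 33.040.

33.04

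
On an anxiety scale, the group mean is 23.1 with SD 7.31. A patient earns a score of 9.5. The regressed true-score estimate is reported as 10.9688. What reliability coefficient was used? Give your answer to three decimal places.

0.892

T̂ = ρX + (1 − ρ)μ  ⇒  T̂ − μ = ρ(X − μ)
ρ = (T̂ − μ)/(X − μ) = (10.9688 − 23.1) / (9.5 − 23.1) = -12.1312 / -13.6 = 0.89200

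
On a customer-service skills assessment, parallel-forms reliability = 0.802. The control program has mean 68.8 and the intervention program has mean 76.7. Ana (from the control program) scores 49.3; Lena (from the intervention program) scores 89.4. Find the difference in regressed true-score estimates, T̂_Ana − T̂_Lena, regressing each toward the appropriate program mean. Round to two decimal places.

-33.72

T̂_Ana = 0.802(49.3) + 0.198(68.8) = 53.1610
T̂_Lena = 0.802(89.4) + 0.198(76.7) = 86.8854
Difference = 53.1610 − 86.8854 = -33.7244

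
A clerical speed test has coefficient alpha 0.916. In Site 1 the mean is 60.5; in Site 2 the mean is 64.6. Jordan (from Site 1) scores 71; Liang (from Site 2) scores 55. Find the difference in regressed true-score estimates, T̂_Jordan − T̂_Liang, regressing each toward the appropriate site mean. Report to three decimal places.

14.312

T̂_Jordan = 0.916(71) + 0.084(60.5) = 70.11800
T̂_Liang = 0.916(55) + 0.084(64.6) = 55.80640
Difference = 70.11800 − 55.80640 = 14.31160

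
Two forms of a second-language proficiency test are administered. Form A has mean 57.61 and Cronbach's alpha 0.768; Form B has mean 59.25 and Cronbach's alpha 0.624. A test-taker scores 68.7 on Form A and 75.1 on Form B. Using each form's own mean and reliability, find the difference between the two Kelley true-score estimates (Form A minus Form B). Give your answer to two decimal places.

-3.01

T̂_A = 0.768(68.7) + 0.232(57.61) = 66.1271
T̂_B = 0.624(75.1) + 0.376(59.25) = 69.1404
T̂_A − T̂_B = -3.0133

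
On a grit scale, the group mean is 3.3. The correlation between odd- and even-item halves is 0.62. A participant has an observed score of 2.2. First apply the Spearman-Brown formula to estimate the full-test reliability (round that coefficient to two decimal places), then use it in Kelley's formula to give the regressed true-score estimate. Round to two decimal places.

2.45

Spearman-Brown: ρ = 2r/(1 + r) = 2(0.62)/(1 + 0.62) = 1.240/1.62 = 0.7654 → 0.77
Kelley's formula gives T̂ = 0.77·2.2 + 0.23·3.3 = 1.694 + 0.759 = 2.453.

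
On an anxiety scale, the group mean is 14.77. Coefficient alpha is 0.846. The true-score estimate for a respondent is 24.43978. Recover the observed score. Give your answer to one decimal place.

T̂ = ρX + (1 − ρ)μ  ⇒  X = (T̂ − (1 − ρ)μ) / ρ
X = (24.43978 − 0.154 × 14.77) / 0.846 = (24.43978 − 2.27458) / 0.846 = 22.16520 / 0.846 = 26.200

26.2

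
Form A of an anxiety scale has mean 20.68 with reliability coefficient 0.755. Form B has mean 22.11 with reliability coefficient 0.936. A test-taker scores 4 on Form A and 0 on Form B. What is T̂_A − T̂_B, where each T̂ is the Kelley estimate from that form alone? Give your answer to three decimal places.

T̂_A = 0.755(4) + 0.245(20.68) = 8.08660
T̂_B = 0.936(0) + 0.064(22.11) = 1.41504
T̂_A − T̂_B = 6.67156

6.672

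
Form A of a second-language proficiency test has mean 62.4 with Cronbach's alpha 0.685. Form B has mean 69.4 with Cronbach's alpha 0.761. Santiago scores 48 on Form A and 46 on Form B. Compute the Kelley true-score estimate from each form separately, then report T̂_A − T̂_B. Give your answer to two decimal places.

T̂_A = 0.685(48) + 0.315(62.4) = 52.5360
T̂_B = 0.761(46) + 0.239(69.4) = 51.5926
T̂_A − T̂_B = 0.9434

0.94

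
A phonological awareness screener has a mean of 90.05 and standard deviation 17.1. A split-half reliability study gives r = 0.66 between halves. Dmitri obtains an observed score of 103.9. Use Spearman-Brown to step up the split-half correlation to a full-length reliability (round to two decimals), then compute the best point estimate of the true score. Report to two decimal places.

101.13

Spearman-Brown: ρ = 2r/(1 + r) = 2(0.66)/(1 + 0.66) = 1.320/1.66 = 0.7952 → 0.80
Weight the observed score by reliability and the mean by (1 − reliability): T̂ = 0.80·103.9 + 0.20·90.05 = 83.120 + 18.0100 = 101.130.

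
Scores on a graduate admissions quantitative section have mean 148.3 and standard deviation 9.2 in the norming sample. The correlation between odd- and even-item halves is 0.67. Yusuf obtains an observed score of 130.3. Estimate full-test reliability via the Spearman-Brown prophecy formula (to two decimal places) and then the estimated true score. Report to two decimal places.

Spearman-Brown: ρ = 2r/(1 + r) = 2(0.67)/(1 + 0.67) = 1.340/1.67 = 0.8024 → 0.80
Regress the observed score toward the mean by the unreliability: T̂ = 0.80·130.3 + 0.20·148.3 = 104.240 + 29.660 = 133.900.

133.90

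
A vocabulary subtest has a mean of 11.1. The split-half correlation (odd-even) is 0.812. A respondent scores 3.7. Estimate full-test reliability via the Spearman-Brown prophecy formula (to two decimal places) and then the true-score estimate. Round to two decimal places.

4.44

Spearman-Brown: ρ = 2r/(1 + r) = 2(0.812)/(1 + 0.812) = 1.6240/1.812 = 0.8962 → 0.90
Weight the observed score by reliability and the mean by (1 − reliability): T̂ = 0.90·3.7 + 0.10·11.1 = 3.330 + 1.110 = 4.440.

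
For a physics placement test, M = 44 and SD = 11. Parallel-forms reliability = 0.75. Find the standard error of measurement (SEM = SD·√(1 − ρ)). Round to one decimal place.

5.5

SEM = SD · √(1 − ρ) = 11 × √0.25 = 11 × 0.5000 = 5.500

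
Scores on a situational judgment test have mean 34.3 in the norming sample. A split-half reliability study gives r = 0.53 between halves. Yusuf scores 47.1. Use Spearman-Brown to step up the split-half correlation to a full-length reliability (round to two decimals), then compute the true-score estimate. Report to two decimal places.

43.13

Spearman-Brown: ρ = 2r/(1 + r) = 2(0.53)/(1 + 0.53) = 1.060/1.53 = 0.6928 → 0.69
T̂ = 0.69(47.1) + 0.31(34.3) = 32.499 + 10.633 = 43.132 → 43.13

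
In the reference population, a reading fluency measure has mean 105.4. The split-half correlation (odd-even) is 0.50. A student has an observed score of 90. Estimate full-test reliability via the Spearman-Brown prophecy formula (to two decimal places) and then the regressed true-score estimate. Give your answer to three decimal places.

95.082

Spearman-Brown: ρ = 2r/(1 + r) = 2(0.50)/(1 + 0.50) = 1.000/1.50 = 0.6667 → 0.67
T̂ = ρX + (1 − ρ)μ
  = 0.67 × 90 + 0.33 × 105.4
  = 60.30 + 34.782
  = 95.0820
  ≈ 95.082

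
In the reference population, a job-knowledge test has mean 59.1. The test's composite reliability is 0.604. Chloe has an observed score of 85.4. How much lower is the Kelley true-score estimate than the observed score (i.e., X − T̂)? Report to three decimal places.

T̂ = 0.604(85.4) + 0.396(59.1) = 51.5816 + 23.4036 = 74.98520 → 74.9852
X − T̂ = 85.4 − 74.9852 = 10.4148 → 10.415

10.415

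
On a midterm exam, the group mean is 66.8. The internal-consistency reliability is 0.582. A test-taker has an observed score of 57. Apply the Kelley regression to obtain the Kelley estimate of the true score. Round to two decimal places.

61.10

T̂ = 0.582(57) + 0.418(66.8) = 33.174 + 27.9224 = 61.096 → 61.10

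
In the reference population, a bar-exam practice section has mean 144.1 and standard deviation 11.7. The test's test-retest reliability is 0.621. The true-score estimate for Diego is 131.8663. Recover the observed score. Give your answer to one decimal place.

124.4

T̂ = ρX + (1 − ρ)μ  ⇒  X = (T̂ − (1 − ρ)μ) / ρ
X = (131.8663 − 0.379 × 144.1) / 0.621 = (131.8663 − 54.6139) / 0.621 = 77.2524 / 0.621 = 124.400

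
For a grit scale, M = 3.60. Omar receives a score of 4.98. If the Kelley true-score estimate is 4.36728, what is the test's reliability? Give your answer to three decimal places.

0.556

T̂ = ρX + (1 − ρ)μ  ⇒  T̂ − μ = ρ(X − μ)
ρ = (T̂ − μ)/(X − μ) = (4.36728 − 3.60) / (4.98 − 3.60) = 0.76728 / 1.38 = 0.55600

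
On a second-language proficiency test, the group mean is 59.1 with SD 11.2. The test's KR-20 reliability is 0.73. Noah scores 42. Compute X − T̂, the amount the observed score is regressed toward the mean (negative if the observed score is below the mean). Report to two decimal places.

-4.62

T̂ = 0.73(42) + 0.27(59.1) = 30.66 + 15.957 = 46.6170 → 46.617
X − T̂ = 42 − 46.617 = -4.617 → -4.62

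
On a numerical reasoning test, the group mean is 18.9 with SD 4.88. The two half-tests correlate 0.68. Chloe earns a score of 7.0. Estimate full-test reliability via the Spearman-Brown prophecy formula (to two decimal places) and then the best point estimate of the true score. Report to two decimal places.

Spearman-Brown: ρ = 2r/(1 + r) = 2(0.68)/(1 + 0.68) = 1.360/1.68 = 0.8095 → 0.81
T̂ = 0.81(7.0) + 0.19(18.9) = 5.670 + 3.591 = 9.261 → 9.26

9.26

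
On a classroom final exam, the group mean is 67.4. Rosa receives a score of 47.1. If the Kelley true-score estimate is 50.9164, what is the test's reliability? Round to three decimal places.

0.812

T̂ = ρX + (1 − ρ)μ  ⇒  T̂ − μ = ρ(X − μ)
ρ = (T̂ − μ)/(X − μ) = (50.9164 − 67.4) / (47.1 − 67.4) = -16.4836 / -20.3 = 0.81200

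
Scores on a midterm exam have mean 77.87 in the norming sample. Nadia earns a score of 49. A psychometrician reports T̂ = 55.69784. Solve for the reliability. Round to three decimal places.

T̂ = ρX + (1 − ρ)μ  ⇒  T̂ − μ = ρ(X − μ)
ρ = (T̂ − μ)/(X − μ) = (55.69784 − 77.87) / (49 − 77.87) = -22.17216 / -28.87 = 0.76800

0.768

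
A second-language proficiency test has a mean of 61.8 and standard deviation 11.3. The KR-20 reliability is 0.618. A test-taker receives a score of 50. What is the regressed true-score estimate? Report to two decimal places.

54.51

T̂ = ρX + (1 − ρ)μ
  = 0.618 × 50 + 0.382 × 61.8
  = 30.900 + 23.6076
  = 54.508
  ≈ 54.51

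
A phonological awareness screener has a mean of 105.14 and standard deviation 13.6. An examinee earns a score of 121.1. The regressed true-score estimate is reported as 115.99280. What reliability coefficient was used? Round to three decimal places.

0.680

T̂ = ρX + (1 − ρ)μ  ⇒  T̂ − μ = ρ(X − μ)
ρ = (T̂ − μ)/(X − μ) = (115.99280 − 105.14) / (121.1 − 105.14) = 10.85280 / 15.96 = 0.68000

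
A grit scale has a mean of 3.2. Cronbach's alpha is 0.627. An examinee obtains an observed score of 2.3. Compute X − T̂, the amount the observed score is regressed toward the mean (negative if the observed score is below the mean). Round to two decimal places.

-0.34

T̂ = 0.627(2.3) + 0.373(3.2) = 1.4421 + 1.1936 = 2.6357 → 2.636
X − T̂ = 2.3 − 2.636 = -0.336 → -0.34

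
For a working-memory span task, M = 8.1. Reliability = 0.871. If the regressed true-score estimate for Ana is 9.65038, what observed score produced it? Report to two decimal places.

T̂ = ρX + (1 − ρ)μ  ⇒  X = (T̂ − (1 − ρ)μ) / ρ
X = (9.65038 − 0.129 × 8.1) / 0.871 = (9.65038 − 1.0449) / 0.871 = 8.60548 / 0.871 = 9.8800

9.88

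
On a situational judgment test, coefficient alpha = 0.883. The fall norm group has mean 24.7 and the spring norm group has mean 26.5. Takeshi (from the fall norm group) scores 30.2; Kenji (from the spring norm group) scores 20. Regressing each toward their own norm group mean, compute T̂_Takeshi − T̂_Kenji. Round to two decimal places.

8.80

T̂_Takeshi = 0.883(30.2) + 0.117(24.7) = 29.5565
T̂_Kenji = 0.883(20) + 0.117(26.5) = 20.7605
Difference = 29.5565 − 20.7605 = 8.7960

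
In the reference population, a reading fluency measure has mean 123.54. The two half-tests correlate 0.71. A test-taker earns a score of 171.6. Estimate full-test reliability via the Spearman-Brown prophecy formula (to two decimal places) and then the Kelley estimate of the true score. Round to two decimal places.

163.43

Spearman-Brown: ρ = 2r/(1 + r) = 2(0.71)/(1 + 0.71) = 1.420/1.71 = 0.8304 → 0.83
T̂ = 0.83(171.6) + 0.17(123.54) = 142.428 + 21.0018 = 163.430 → 163.43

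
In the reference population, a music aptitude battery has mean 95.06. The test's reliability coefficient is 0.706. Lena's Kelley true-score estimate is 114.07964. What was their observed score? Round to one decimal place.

122.0

T̂ = ρX + (1 − ρ)μ  ⇒  X = (T̂ − (1 − ρ)μ) / ρ
X = (114.07964 − 0.294 × 95.06) / 0.706 = (114.07964 − 27.94764) / 0.706 = 86.13200 / 0.706 = 122.000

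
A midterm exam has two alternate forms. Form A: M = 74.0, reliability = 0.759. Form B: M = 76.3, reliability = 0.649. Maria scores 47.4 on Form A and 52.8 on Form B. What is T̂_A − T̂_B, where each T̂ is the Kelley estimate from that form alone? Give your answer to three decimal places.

T̂_A = 0.759(47.4) + 0.241(74.0) = 53.81060
T̂_B = 0.649(52.8) + 0.351(76.3) = 61.04850
T̂_A − T̂_B = -7.23790

-7.238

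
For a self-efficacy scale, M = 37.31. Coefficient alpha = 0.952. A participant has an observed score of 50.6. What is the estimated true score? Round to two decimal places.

T̂ = ρX + (1 − ρ)μ
  = 0.952 × 50.6 + 0.048 × 37.31
  = 48.1712 + 1.79088
  = 49.962
  ≈ 49.96

49.96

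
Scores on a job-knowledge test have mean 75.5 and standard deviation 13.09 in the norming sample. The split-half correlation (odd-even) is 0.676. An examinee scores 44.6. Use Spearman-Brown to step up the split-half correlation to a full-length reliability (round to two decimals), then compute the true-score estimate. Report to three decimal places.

50.471

Spearman-Brown: ρ = 2r/(1 + r) = 2(0.676)/(1 + 0.676) = 1.3520/1.676 = 0.8067 → 0.81
T̂ = ρX + (1 − ρ)μ
  = 0.81 × 44.6 + 0.19 × 75.5
  = 36.126 + 14.345
  = 50.4710
  ≈ 50.471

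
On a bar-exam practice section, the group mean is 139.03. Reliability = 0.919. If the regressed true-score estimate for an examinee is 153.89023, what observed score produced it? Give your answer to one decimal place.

T̂ = ρX + (1 − ρ)μ  ⇒  X = (T̂ − (1 − ρ)μ) / ρ
X = (153.89023 − 0.081 × 139.03) / 0.919 = (153.89023 − 11.26143) / 0.919 = 142.62880 / 0.919 = 155.200

155.2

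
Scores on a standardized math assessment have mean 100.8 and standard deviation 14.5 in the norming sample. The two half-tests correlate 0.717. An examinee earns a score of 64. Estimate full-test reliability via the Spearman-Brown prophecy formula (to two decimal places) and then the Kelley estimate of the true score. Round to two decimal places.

Spearman-Brown: ρ = 2r/(1 + r) = 2(0.717)/(1 + 0.717) = 1.4340/1.717 = 0.8352 → 0.84
T̂ = 0.84(64) + 0.16(100.8) = 53.76 + 16.128 = 69.888 → 69.89

69.89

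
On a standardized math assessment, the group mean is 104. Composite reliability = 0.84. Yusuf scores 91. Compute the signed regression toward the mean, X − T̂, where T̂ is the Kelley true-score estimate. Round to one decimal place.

T̂ = ρX + (1 − ρ)μ
  = 0.84 × 91 + 0.16 × 104
  = 76.44 + 16.64
  = 93.080
  ≈ 93.08
X − T̂ = 91 − 93.08 = -2.08 → -2.1

-2.1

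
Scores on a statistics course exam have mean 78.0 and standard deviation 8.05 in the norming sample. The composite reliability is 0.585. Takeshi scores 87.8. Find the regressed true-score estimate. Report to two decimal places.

Weight the observed score by reliability and the mean by (1 − reliability): T̂ = 0.585·87.8 + 0.415·78.0 = 51.3630 + 32.3700 = 83.733.

83.73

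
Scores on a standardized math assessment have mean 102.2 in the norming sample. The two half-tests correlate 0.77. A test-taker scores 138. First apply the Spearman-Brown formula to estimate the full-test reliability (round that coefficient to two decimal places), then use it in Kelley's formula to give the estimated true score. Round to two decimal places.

133.35

Spearman-Brown: ρ = 2r/(1 + r) = 2(0.77)/(1 + 0.77) = 1.540/1.77 = 0.8701 → 0.87
T̂ = ρX + (1 − ρ)μ
  = 0.87 × 138 + 0.13 × 102.2
  = 120.06 + 13.286
  = 133.346
  ≈ 133.35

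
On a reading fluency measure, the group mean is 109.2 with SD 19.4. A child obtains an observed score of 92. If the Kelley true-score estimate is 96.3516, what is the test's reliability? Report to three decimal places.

T̂ = ρX + (1 − ρ)μ  ⇒  T̂ − μ = ρ(X − μ)
ρ = (T̂ − μ)/(X − μ) = (96.3516 − 109.2) / (92 − 109.2) = -12.8484 / -17.2 = 0.74700

0.747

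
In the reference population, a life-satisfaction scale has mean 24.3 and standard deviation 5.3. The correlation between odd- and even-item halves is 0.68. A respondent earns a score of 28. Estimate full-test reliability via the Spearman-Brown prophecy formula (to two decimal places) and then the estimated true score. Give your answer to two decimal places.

Spearman-Brown: ρ = 2r/(1 + r) = 2(0.68)/(1 + 0.68) = 1.360/1.68 = 0.8095 → 0.81
T̂ = ρX + (1 − ρ)μ
  = 0.81 × 28 + 0.19 × 24.3
  = 22.68 + 4.617
  = 27.297
  ≈ 27.30

27.30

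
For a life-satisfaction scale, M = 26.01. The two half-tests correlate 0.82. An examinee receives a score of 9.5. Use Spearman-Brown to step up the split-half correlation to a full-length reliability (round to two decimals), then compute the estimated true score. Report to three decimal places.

Spearman-Brown: ρ = 2r/(1 + r) = 2(0.82)/(1 + 0.82) = 1.640/1.82 = 0.9011 → 0.90
T̂ = ρX + (1 − ρ)μ
  = 0.90 × 9.5 + 0.10 × 26.01
  = 8.550 + 2.6010
  = 11.1510
  ≈ 11.151

11.151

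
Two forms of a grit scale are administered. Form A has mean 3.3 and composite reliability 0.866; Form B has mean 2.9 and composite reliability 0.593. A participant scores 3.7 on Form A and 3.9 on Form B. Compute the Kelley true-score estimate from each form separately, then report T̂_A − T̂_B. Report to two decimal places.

0.15

T̂_A = 0.866(3.7) + 0.134(3.3) = 3.6464
T̂_B = 0.593(3.9) + 0.407(2.9) = 3.4930
T̂_A − T̂_B = 0.1534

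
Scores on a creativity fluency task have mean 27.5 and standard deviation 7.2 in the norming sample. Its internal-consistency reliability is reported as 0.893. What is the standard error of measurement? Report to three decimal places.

SEM = SD · √(1 − ρ) = 7.2 × √0.107 = 7.2 × 0.3271 = 2.3552

2.355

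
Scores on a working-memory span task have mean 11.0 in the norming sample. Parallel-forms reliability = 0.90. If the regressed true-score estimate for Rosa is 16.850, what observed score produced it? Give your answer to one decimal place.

17.5

T̂ = ρX + (1 − ρ)μ  ⇒  X = (T̂ − (1 − ρ)μ) / ρ
X = (16.850 − 0.10 × 11.0) / 0.90 = (16.850 − 1.100) / 0.90 = 15.750 / 0.90 = 17.500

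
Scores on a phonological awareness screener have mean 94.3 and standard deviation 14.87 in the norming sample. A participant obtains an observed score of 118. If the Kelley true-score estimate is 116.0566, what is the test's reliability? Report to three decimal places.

T̂ = ρX + (1 − ρ)μ  ⇒  T̂ − μ = ρ(X − μ)
ρ = (T̂ − μ)/(X − μ) = (116.0566 − 94.3) / (118 − 94.3) = 21.7566 / 23.7 = 0.91800

0.918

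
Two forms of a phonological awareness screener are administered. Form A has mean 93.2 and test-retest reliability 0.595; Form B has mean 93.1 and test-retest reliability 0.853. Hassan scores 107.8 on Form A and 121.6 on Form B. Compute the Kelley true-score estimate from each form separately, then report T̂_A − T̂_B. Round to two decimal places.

-15.52

T̂_A = 0.595(107.8) + 0.405(93.2) = 101.8870
T̂_B = 0.853(121.6) + 0.147(93.1) = 117.4105
T̂_A − T̂_B = -15.5235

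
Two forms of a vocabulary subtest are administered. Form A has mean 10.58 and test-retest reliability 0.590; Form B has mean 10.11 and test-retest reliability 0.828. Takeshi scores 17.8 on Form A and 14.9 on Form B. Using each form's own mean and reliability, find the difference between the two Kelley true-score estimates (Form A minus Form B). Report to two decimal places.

T̂_A = 0.590(17.8) + 0.410(10.58) = 14.8398
T̂_B = 0.828(14.9) + 0.172(10.11) = 14.0761
T̂_A − T̂_B = 0.7637

0.76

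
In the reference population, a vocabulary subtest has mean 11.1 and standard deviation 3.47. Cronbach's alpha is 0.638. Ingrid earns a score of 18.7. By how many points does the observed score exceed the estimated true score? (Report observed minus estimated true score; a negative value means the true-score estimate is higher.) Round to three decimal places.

2.751

T̂ = 0.638(18.7) + 0.362(11.1) = 11.9306 + 4.0182 = 15.94880 → 15.9488
X − T̂ = 18.7 − 15.9488 = 2.7512 → 2.751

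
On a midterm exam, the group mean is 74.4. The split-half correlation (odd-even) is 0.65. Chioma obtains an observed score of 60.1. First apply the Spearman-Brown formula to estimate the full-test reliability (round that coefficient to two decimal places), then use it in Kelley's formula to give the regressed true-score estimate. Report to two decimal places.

Spearman-Brown: ρ = 2r/(1 + r) = 2(0.65)/(1 + 0.65) = 1.300/1.65 = 0.7879 → 0.79
Kelley's formula gives T̂ = 0.79·60.1 + 0.21·74.4 = 47.479 + 15.624 = 63.103.

63.10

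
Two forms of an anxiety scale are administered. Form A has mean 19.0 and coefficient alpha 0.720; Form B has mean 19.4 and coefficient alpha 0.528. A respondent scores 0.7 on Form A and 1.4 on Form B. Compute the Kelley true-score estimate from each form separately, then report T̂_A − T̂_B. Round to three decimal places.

-4.072

T̂_A = 0.720(0.7) + 0.280(19.0) = 5.82400
T̂_B = 0.528(1.4) + 0.472(19.4) = 9.89600
T̂_A − T̂_B = -4.07200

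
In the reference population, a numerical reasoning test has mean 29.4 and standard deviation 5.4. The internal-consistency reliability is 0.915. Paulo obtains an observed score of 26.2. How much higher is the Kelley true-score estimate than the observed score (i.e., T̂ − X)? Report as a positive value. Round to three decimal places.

0.272

T̂ = ρX + (1 − ρ)μ
  = 0.915 × 26.2 + 0.085 × 29.4
  = 23.9730 + 2.4990
  = 26.47200
  ≈ 26.4720
T̂ − X = 26.4720 − 26.2 = 0.2720 → 0.272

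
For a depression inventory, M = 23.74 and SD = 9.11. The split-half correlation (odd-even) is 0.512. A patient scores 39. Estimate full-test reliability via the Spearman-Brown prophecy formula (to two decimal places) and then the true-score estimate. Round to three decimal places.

Spearman-Brown: ρ = 2r/(1 + r) = 2(0.512)/(1 + 0.512) = 1.0240/1.512 = 0.6772 → 0.68
Kelley's formula gives T̂ = 0.68·39 + 0.32·23.74 = 26.52 + 7.5968 = 34.1168.

34.117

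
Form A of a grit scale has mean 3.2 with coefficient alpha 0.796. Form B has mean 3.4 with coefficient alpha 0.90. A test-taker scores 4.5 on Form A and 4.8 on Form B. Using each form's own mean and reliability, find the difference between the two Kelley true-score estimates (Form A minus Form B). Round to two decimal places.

T̂_A = 0.796(4.5) + 0.204(3.2) = 4.2348
T̂_B = 0.90(4.8) + 0.10(3.4) = 4.6600
T̂_A − T̂_B = -0.4252

-0.43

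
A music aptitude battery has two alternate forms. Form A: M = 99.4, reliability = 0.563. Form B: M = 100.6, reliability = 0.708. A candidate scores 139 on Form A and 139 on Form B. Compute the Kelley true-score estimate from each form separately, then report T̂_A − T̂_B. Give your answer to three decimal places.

-6.092

T̂_A = 0.563(139) + 0.437(99.4) = 121.69480
T̂_B = 0.708(139) + 0.292(100.6) = 127.78720
T̂_A − T̂_B = -6.09240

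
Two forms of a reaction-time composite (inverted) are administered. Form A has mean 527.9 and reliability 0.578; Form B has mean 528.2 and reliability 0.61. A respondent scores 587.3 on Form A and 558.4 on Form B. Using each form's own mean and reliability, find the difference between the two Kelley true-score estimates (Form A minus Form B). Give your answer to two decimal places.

15.61

T̂_A = 0.578(587.3) + 0.422(527.9) = 562.2332
T̂_B = 0.61(558.4) + 0.39(528.2) = 546.6220
T̂_A − T̂_B = 15.6112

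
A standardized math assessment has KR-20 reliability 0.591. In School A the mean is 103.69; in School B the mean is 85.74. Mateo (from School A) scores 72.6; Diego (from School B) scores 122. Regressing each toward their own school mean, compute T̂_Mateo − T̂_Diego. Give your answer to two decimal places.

-21.85

T̂_Mateo = 0.591(72.6) + 0.409(103.69) = 85.3158
T̂_Diego = 0.591(122) + 0.409(85.74) = 107.1697
Difference = 85.3158 − 107.1697 = -21.8538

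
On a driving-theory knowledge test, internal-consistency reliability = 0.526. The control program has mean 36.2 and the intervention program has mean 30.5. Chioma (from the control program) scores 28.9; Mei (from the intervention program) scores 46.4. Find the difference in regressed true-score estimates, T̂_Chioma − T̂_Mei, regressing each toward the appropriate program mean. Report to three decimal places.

T̂_Chioma = 0.526(28.9) + 0.474(36.2) = 32.36020
T̂_Mei = 0.526(46.4) + 0.474(30.5) = 38.86340
Difference = 32.36020 − 38.86340 = -6.50320

-6.503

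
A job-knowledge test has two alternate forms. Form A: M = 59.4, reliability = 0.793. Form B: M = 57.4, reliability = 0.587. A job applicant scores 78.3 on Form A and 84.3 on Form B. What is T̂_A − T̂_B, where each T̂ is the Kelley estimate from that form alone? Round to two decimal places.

T̂_A = 0.793(78.3) + 0.207(59.4) = 74.3877
T̂_B = 0.587(84.3) + 0.413(57.4) = 73.1903
T̂_A − T̂_B = 1.1974

1.20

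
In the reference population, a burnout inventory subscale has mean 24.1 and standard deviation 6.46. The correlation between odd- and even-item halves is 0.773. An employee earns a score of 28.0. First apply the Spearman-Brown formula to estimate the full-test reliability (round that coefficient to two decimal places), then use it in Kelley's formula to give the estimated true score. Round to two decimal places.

Spearman-Brown: ρ = 2r/(1 + r) = 2(0.773)/(1 + 0.773) = 1.5460/1.773 = 0.8720 → 0.87
T̂ = ρX + (1 − ρ)μ
  = 0.87 × 28.0 + 0.13 × 24.1
  = 24.360 + 3.133
  = 27.493
  ≈ 27.49

27.49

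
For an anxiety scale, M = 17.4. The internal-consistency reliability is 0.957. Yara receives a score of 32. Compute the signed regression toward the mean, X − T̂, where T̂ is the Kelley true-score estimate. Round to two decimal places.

T̂ = 0.957(32) + 0.043(17.4) = 30.624 + 0.7482 = 31.3722 → 31.372
X − T̂ = 32 − 31.372 = 0.628 → 0.63

0.63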